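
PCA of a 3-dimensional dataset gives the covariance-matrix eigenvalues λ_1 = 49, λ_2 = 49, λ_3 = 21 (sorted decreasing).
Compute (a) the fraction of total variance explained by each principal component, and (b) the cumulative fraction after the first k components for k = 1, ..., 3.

Step 1 — total variance = trace(Sigma) = Σ λ_i = 49 + 49 + 21 = 119.

Step 2 — fraction explained by component i = λ_i / Σ λ:
  PC1: 49/119 = 0.4118
  PC2: 49/119 = 0.4118
  PC3: 21/119 = 0.1765

Step 3 — cumulative fraction after k components = (λ_1 + ... + λ_k) / Σ λ:
  k = 1: 49/119 = 0.4118
  k = 2: (49 + 49)/119 = 98/119 = 0.8235
  k = 3: (49 + 49 + 21)/119 = 119/119 = 1

Summary (fraction, with percent):

explained: PC1 0.4118 (41.18%), PC2 0.4118 (41.18%), PC3 0.1765 (17.65%);  cumulative: 0.4118, 0.8235, 1


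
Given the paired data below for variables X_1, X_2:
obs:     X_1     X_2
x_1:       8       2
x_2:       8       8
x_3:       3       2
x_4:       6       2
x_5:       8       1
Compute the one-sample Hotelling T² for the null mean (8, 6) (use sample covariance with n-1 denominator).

Step 1 — sample mean vector:
  mean(X_1) = (8 + 8 + 3 + 6 + 8) / 5 = 33/5 = 6.6
  mean(X_2) = (2 + 8 + 2 + 2 + 1) / 5 = 15/5 = 3
  x̄ = (6.6, 3),  deviation x̄ - mu_0 = (6.6, 3) - (8, 6) = (-1.4, -3).

Step 2 — sample covariance matrix, S[i,j] = (1/(n-1)) · Σ_k (x_{k,i} - mean_i) · (x_{k,j} - mean_j), divisor n-1 = 4:
  S[X_1,X_1] = ((1.4)·(1.4) + (1.4)·(1.4) + (-3.6)·(-3.6) + (-0.6)·(-0.6) + (1.4)·(1.4)) / 4 = 19.2/4 = 4.8
  S[X_1,X_2] = ((1.4)·(-1) + (1.4)·(5) + (-3.6)·(-1) + (-0.6)·(-1) + (1.4)·(-2)) / 4 = 7/4 = 1.75
  S[X_2,X_2] = ((-1)·(-1) + (5)·(5) + (-1)·(-1) + (-1)·(-1) + (-2)·(-2)) / 4 = 32/4 = 8
  S = [[4.8, 1.75],
 [1.75, 8]].

Step 3 — invert S. det(S) = 4.8·8 - (1.75)² = 35.3375.
  S^{-1} = (1/det) · [[d, -b], [-b, a]] = [[0.2264, -0.0495],
 [-0.0495, 0.1358]].

Step 4 — quadratic form (x̄ - mu_0)^T · S^{-1} · (x̄ - mu_0):
  S^{-1} · (x̄ - mu_0) = (-0.1684, -0.3382),
  (x̄ - mu_0)^T · [...] = (-1.4)·(-0.1684) + (-3)·(-0.3382) = 1.2502.

Step 5 — scale by n: T² = 5 · 1.2502 = 6.2511.

T² ≈ 6.2511


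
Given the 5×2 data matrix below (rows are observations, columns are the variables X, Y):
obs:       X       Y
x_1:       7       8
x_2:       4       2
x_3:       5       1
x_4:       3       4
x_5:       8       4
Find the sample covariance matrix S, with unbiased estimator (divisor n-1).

Step 1 — column means:
  mean(X) = (7 + 4 + 5 + 3 + 8) / 5 = 27/5 = 5.4
  mean(Y) = (8 + 2 + 1 + 4 + 4) / 5 = 19/5 = 3.8

Step 2 — sample covariance S[i,j] = (1/(n-1)) · Σ_k (x_{k,i} - mean_i) · (x_{k,j} - mean_j), with n-1 = 4.
  S[X,X] = ((1.6)·(1.6) + (-1.4)·(-1.4) + (-0.4)·(-0.4) + (-2.4)·(-2.4) + (2.6)·(2.6)) / 4 = 17.2/4 = 4.3
  S[X,Y] = ((1.6)·(4.2) + (-1.4)·(-1.8) + (-0.4)·(-2.8) + (-2.4)·(0.2) + (2.6)·(0.2)) / 4 = 10.4/4 = 2.6
  S[Y,Y] = ((4.2)·(4.2) + (-1.8)·(-1.8) + (-2.8)·(-2.8) + (0.2)·(0.2) + (0.2)·(0.2)) / 4 = 28.8/4 = 7.2

S is symmetric (S[j,i] = S[i,j]). Assembling:

S = [[4.3, 2.6],
 [2.6, 7.2]]


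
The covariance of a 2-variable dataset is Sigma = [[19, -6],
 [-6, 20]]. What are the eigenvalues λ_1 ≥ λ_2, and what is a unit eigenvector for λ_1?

Step 1 — characteristic polynomial of 2×2 Sigma:
  det(Sigma - λI) = λ² - trace · λ + det = 0.
  trace = 19 + 20 = 39, det = 19·20 - (-6)² = 344.
Step 2 — discriminant:
  Δ = trace² - 4·det = 1521 - 1376 = 145.
Step 3 — eigenvalues:
  λ = (trace ± √Δ)/2 = (39 ± 12.0416)/2,
  λ_1 = 25.5208,  λ_2 = 13.4792.

Step 4 — unit eigenvector for λ_1: solve (Sigma - λ_1 I)v = 0. First row:
  (19 - 25.5208)·v_x + (-6)·v_y = 0, i.e. (-6.5208)·v_x + (-6)·v_y = 0,
  so v ∝ (b, λ_1 - a) = (-6, 6.5208); multiply by -1 so the first entry is positive: u = (6, -6.5208).
  ||u|| = √((6)² + (-6.5208)²) = √(78.5208) ≈ 8.8612,
  v_1 = u/||u|| ≈ (0.6771, -0.7359) (||v_1|| = 1).

λ_1 = 25.5208,  λ_2 = 13.4792;  v_1 ≈ (0.6771, -0.7359)


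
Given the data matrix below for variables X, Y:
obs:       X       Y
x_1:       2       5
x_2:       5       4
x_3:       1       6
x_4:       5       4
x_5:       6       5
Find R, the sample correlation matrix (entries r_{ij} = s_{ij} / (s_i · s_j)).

Step 1 — column means:
  mean(X) = (2 + 5 + 1 + 5 + 6) / 5 = 19/5 = 3.8
  mean(Y) = (5 + 4 + 6 + 4 + 5) / 5 = 24/5 = 4.8

Step 2 — sample variances and covariances s[i,j] = (1/(n-1)) · Σ_k (x_{k,i} - mean_i) · (x_{k,j} - mean_j), with n-1 = 4:
  s[X,X] = ((-1.8)·(-1.8) + (1.2)·(1.2) + (-2.8)·(-2.8) + (1.2)·(1.2) + (2.2)·(2.2)) / 4 = 18.8/4 = 4.7
  s[X,Y] = ((-1.8)·(0.2) + (1.2)·(-0.8) + (-2.8)·(1.2) + (1.2)·(-0.8) + (2.2)·(0.2)) / 4 = -5.2/4 = -1.3
  s[Y,Y] = ((0.2)·(0.2) + (-0.8)·(-0.8) + (1.2)·(1.2) + (-0.8)·(-0.8) + (0.2)·(0.2)) / 4 = 2.8/4 = 0.7
  Sample standard deviations s_i = √(s[i,i]):
  s(X) = √(4.7) = 2.1679
  s(Y) = √(0.7) = 0.8367

Step 3 — r_{ij} = s_{ij} / (s_i · s_j):
  r[X,X] = 1 (diagonal).
  r[X,Y] = -1.3 / (2.1679 · 0.8367) = -1.3 / 1.8138 = -0.7167
  r[Y,Y] = 1 (diagonal).

R is symmetric with unit diagonal. Assembling:

R = [[1, -0.7167],
 [-0.7167, 1]]


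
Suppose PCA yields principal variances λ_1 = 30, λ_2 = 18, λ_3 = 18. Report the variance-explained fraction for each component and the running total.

Step 1 — total variance = trace(Sigma) = Σ λ_i = 30 + 18 + 18 = 66.

Step 2 — fraction explained by component i = λ_i / Σ λ:
  PC1: 30/66 = 0.4545
  PC2: 18/66 = 0.2727
  PC3: 18/66 = 0.2727

Step 3 — cumulative fraction after k components = (λ_1 + ... + λ_k) / Σ λ:
  k = 1: 30/66 = 0.4545
  k = 2: (30 + 18)/66 = 48/66 = 0.7273
  k = 3: (30 + 18 + 18)/66 = 66/66 = 1

Summary (fraction, with percent):

explained: PC1 0.4545 (45.45%), PC2 0.2727 (27.27%), PC3 0.2727 (27.27%);  cumulative: 0.4545, 0.7273, 1


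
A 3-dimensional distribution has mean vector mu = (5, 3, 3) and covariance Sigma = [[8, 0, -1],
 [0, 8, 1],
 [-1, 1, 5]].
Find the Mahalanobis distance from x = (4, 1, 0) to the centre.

Step 1 — centre the observation: (x - mu) = (-1, -2, -3).

Step 2 — invert Sigma (cofactor / det for 3×3, or solve directly):
  Sigma^{-1} = [[0.1283, -0.0033, 0.0263],
 [-0.0033, 0.1283, -0.0263],
 [0.0263, -0.0263, 0.2105]].

Step 3 — form the quadratic (x - mu)^T · Sigma^{-1} · (x - mu):
  Sigma^{-1} · (x - mu) = (-0.2007, -0.1743, -0.6053).
  (x - mu)^T · [Sigma^{-1} · (x - mu)] = (-1)·(-0.2007) + (-2)·(-0.1743) + (-3)·(-0.6053) = 2.3651.

Step 4 — take square root: d = √(2.3651) ≈ 1.5379.

d(x, mu) = √(2.3651) ≈ 1.5379


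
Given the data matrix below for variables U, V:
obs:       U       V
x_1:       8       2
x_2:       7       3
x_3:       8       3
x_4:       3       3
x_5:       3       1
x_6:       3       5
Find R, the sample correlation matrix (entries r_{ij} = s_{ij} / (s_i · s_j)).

Step 1 — column means:
  mean(U) = (8 + 7 + 8 + 3 + 3 + 3) / 6 = 32/6 = 5.3333
  mean(V) = (2 + 3 + 3 + 3 + 1 + 5) / 6 = 17/6 = 2.8333

Step 2 — sample variances and covariances s[i,j] = (1/(n-1)) · Σ_k (x_{k,i} - mean_i) · (x_{k,j} - mean_j), with n-1 = 5:
  s[U,U] = ((2.6667)·(2.6667) + (1.6667)·(1.6667) + (2.6667)·(2.6667) + (-2.3333)·(-2.3333) + (-2.3333)·(-2.3333) + (-2.3333)·(-2.3333)) / 5 = 33.3333/5 = 6.6667
  s[U,V] = ((2.6667)·(-0.8333) + (1.6667)·(0.1667) + (2.6667)·(0.1667) + (-2.3333)·(0.1667) + (-2.3333)·(-1.8333) + (-2.3333)·(2.1667)) / 5 = -2.6667/5 = -0.5333
  s[V,V] = ((-0.8333)·(-0.8333) + (0.1667)·(0.1667) + (0.1667)·(0.1667) + (0.1667)·(0.1667) + (-1.8333)·(-1.8333) + (2.1667)·(2.1667)) / 5 = 8.8333/5 = 1.7667
  Sample standard deviations s_i = √(s[i,i]):
  s(U) = √(6.6667) = 2.582
  s(V) = √(1.7667) = 1.3292

Step 3 — r_{ij} = s_{ij} / (s_i · s_j):
  r[U,U] = 1 (diagonal).
  r[U,V] = -0.5333 / (2.582 · 1.3292) = -0.5333 / 3.4319 = -0.1554
  r[V,V] = 1 (diagonal).

R is symmetric with unit diagonal. Assembling:

R = [[1, -0.1554],
 [-0.1554, 1]]


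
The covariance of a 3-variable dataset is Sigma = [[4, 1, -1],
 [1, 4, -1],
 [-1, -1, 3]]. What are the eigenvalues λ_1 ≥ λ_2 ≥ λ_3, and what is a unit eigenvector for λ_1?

Step 1 — characteristic polynomial p(λ) = det(λI - Sigma) = λ³ - tr·λ² + c_1·λ - det, where tr = trace, c_1 = sum of the principal 2×2 minors, det = det(Sigma):
  tr = 4 + 4 + 3 = 11,
  c_1 = (4·4 - (1)²) + (4·3 - (-1)²) + (4·3 - (-1)²) = 15 + 11 + 11 = 37,
  det = 4·(4·3 - (-1)²) - (1)·((1)·3 - (-1)·(-1)) + (-1)·((1)·(-1) - 4·(-1)) = 4·(11) - (1)·(2) + (-1)·(3) = 39.
  So p(λ) = λ³ - 11λ² + 37λ - 39.
Step 2 — look for an integer root (rational root theorem: any rational root is an integer divisor of 39). Testing λ = 3:
  p(3) = 27 - 99 + 111 - 39 = 0  ✓
  Dividing out (λ - 3): p(λ) = (λ - 3)(λ² - 8λ + 13).
Step 3 — remaining eigenvalues from the quadratic λ² - 8λ + 13 = 0:
  Δ = 8² - 4·13 = 64 - 52 = 12,  λ = (8 ± √12)/2 = (8 ± 3.4641)/2 ≈ 5.7321 or 2.2679.
  Sorted: λ_1 = 5.7321,  λ_2 = 3,  λ_3 = 2.2679  (check: sum = 11 = tr ✓).

Step 4 — unit eigenvector for λ_1 ≈ 5.7321: v spans the null space of (Sigma - λ_1 I), whose rows are
  r_1 = (-1.7321, 1, -1),  r_2 = (1, -1.7321, -1),  r_3 = (-1, -1, -2.7321).
  v is orthogonal to every row, so take v ∝ r_1 × r_2 = ((1)·(-1) - (-1)·(-1.7321), (-1)·(1) - (-1.7321)·(-1), (-1.7321)·(-1.7321) - (1)·(1)) ≈ (-2.7321, -2.7321, 2).
  Rescale (multiply by -1 so the first nonzero entry is positive): u = (2.7321, 2.7321, -2).
  ||u|| = √((2.7321)² + (2.7321)² + (-2)²) = √(18.9282) ≈ 4.3507,  v_1 = u/||u|| ≈ (0.628, 0.628, -0.4597) (||v_1|| = 1).

λ_1 = 5.7321,  λ_2 = 3,  λ_3 = 2.2679;  v_1 ≈ (0.628, 0.628, -0.4597)


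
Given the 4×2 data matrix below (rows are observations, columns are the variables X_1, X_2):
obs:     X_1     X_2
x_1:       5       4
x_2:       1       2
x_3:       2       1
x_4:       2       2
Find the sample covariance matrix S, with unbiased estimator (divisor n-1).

Step 1 — column means:
  mean(X_1) = (5 + 1 + 2 + 2) / 4 = 10/4 = 2.5
  mean(X_2) = (4 + 2 + 1 + 2) / 4 = 9/4 = 2.25

Step 2 — sample covariance S[i,j] = (1/(n-1)) · Σ_k (x_{k,i} - mean_i) · (x_{k,j} - mean_j), with n-1 = 3.
  S[X_1,X_1] = ((2.5)·(2.5) + (-1.5)·(-1.5) + (-0.5)·(-0.5) + (-0.5)·(-0.5)) / 3 = 9/3 = 3
  S[X_1,X_2] = ((2.5)·(1.75) + (-1.5)·(-0.25) + (-0.5)·(-1.25) + (-0.5)·(-0.25)) / 3 = 5.5/3 = 1.8333
  S[X_2,X_2] = ((1.75)·(1.75) + (-0.25)·(-0.25) + (-1.25)·(-1.25) + (-0.25)·(-0.25)) / 3 = 4.75/3 = 1.5833

S is symmetric (S[j,i] = S[i,j]). Assembling:

S = [[3, 1.8333],
 [1.8333, 1.5833]]


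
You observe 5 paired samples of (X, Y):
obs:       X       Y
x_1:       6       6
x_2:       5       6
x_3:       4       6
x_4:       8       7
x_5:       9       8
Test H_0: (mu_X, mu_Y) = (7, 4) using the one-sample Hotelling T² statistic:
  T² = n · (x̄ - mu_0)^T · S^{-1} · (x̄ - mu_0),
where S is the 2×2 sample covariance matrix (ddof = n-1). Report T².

Step 1 — sample mean vector:
  mean(X) = (6 + 5 + 4 + 8 + 9) / 5 = 32/5 = 6.4
  mean(Y) = (6 + 6 + 6 + 7 + 8) / 5 = 33/5 = 6.6
  x̄ = (6.4, 6.6),  deviation x̄ - mu_0 = (6.4, 6.6) - (7, 4) = (-0.6, 2.6).

Step 2 — sample covariance matrix, S[i,j] = (1/(n-1)) · Σ_k (x_{k,i} - mean_i) · (x_{k,j} - mean_j), divisor n-1 = 4:
  S[X,X] = ((-0.4)·(-0.4) + (-1.4)·(-1.4) + (-2.4)·(-2.4) + (1.6)·(1.6) + (2.6)·(2.6)) / 4 = 17.2/4 = 4.3
  S[X,Y] = ((-0.4)·(-0.6) + (-1.4)·(-0.6) + (-2.4)·(-0.6) + (1.6)·(0.4) + (2.6)·(1.4)) / 4 = 6.8/4 = 1.7
  S[Y,Y] = ((-0.6)·(-0.6) + (-0.6)·(-0.6) + (-0.6)·(-0.6) + (0.4)·(0.4) + (1.4)·(1.4)) / 4 = 3.2/4 = 0.8
  S = [[4.3, 1.7],
 [1.7, 0.8]].

Step 3 — invert S. det(S) = 4.3·0.8 - (1.7)² = 0.55.
  S^{-1} = (1/det) · [[d, -b], [-b, a]] = [[1.4545, -3.0909],
 [-3.0909, 7.8182]].

Step 4 — quadratic form (x̄ - mu_0)^T · S^{-1} · (x̄ - mu_0):
  S^{-1} · (x̄ - mu_0) = (-8.9091, 22.1818),
  (x̄ - mu_0)^T · [...] = (-0.6)·(-8.9091) + (2.6)·(22.1818) = 63.0182.

Step 5 — scale by n: T² = 5 · 63.0182 = 315.0909.

T² ≈ 315.0909


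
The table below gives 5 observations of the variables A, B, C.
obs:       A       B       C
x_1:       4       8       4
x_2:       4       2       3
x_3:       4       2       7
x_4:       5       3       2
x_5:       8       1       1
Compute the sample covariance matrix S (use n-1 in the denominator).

Step 1 — column means:
  mean(A) = (4 + 4 + 4 + 5 + 8) / 5 = 25/5 = 5
  mean(B) = (8 + 2 + 2 + 3 + 1) / 5 = 16/5 = 3.2
  mean(C) = (4 + 3 + 7 + 2 + 1) / 5 = 17/5 = 3.4

Step 2 — sample covariance S[i,j] = (1/(n-1)) · Σ_k (x_{k,i} - mean_i) · (x_{k,j} - mean_j), with n-1 = 4.
  S[A,A] = ((-1)·(-1) + (-1)·(-1) + (-1)·(-1) + (0)·(0) + (3)·(3)) / 4 = 12/4 = 3
  S[A,B] = ((-1)·(4.8) + (-1)·(-1.2) + (-1)·(-1.2) + (0)·(-0.2) + (3)·(-2.2)) / 4 = -9/4 = -2.25
  S[A,C] = ((-1)·(0.6) + (-1)·(-0.4) + (-1)·(3.6) + (0)·(-1.4) + (3)·(-2.4)) / 4 = -11/4 = -2.75
  S[B,B] = ((4.8)·(4.8) + (-1.2)·(-1.2) + (-1.2)·(-1.2) + (-0.2)·(-0.2) + (-2.2)·(-2.2)) / 4 = 30.8/4 = 7.7
  S[B,C] = ((4.8)·(0.6) + (-1.2)·(-0.4) + (-1.2)·(3.6) + (-0.2)·(-1.4) + (-2.2)·(-2.4)) / 4 = 4.6/4 = 1.15
  S[C,C] = ((0.6)·(0.6) + (-0.4)·(-0.4) + (3.6)·(3.6) + (-1.4)·(-1.4) + (-2.4)·(-2.4)) / 4 = 21.2/4 = 5.3

S is symmetric (S[j,i] = S[i,j]). Assembling:

S = [[3, -2.25, -2.75],
 [-2.25, 7.7, 1.15],
 [-2.75, 1.15, 5.3]]


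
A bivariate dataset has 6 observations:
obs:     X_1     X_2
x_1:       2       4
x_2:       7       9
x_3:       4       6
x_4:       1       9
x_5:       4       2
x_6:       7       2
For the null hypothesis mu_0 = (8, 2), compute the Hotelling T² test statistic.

Step 1 — sample mean vector:
  mean(X_1) = (2 + 7 + 4 + 1 + 4 + 7) / 6 = 25/6 = 4.1667
  mean(X_2) = (4 + 9 + 6 + 9 + 2 + 2) / 6 = 32/6 = 5.3333
  x̄ = (4.1667, 5.3333),  deviation x̄ - mu_0 = (4.1667, 5.3333) - (8, 2) = (-3.8333, 3.3333).

Step 2 — sample covariance matrix, S[i,j] = (1/(n-1)) · Σ_k (x_{k,i} - mean_i) · (x_{k,j} - mean_j), divisor n-1 = 5:
  S[X_1,X_1] = ((-2.1667)·(-2.1667) + (2.8333)·(2.8333) + (-0.1667)·(-0.1667) + (-3.1667)·(-3.1667) + (-0.1667)·(-0.1667) + (2.8333)·(2.8333)) / 5 = 30.8333/5 = 6.1667
  S[X_1,X_2] = ((-2.1667)·(-1.3333) + (2.8333)·(3.6667) + (-0.1667)·(0.6667) + (-3.1667)·(3.6667) + (-0.1667)·(-3.3333) + (2.8333)·(-3.3333)) / 5 = -7.3333/5 = -1.4667
  S[X_2,X_2] = ((-1.3333)·(-1.3333) + (3.6667)·(3.6667) + (0.6667)·(0.6667) + (3.6667)·(3.6667) + (-3.3333)·(-3.3333) + (-3.3333)·(-3.3333)) / 5 = 51.3333/5 = 10.2667
  S = [[6.1667, -1.4667],
 [-1.4667, 10.2667]].

Step 3 — invert S. det(S) = 6.1667·10.2667 - (-1.4667)² = 61.16.
  S^{-1} = (1/det) · [[d, -b], [-b, a]] = [[0.1679, 0.024],
 [0.024, 0.1008]].

Step 4 — quadratic form (x̄ - mu_0)^T · S^{-1} · (x̄ - mu_0):
  S^{-1} · (x̄ - mu_0) = (-0.5635, 0.2442),
  (x̄ - mu_0)^T · [...] = (-3.8333)·(-0.5635) + (3.3333)·(0.2442) = 2.9742.

Step 5 — scale by n: T² = 6 · 2.9742 = 17.845.

T² ≈ 17.845


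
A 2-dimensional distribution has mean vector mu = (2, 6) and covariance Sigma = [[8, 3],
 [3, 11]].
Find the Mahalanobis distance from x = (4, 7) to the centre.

Step 1 — centre the observation: (x - mu) = (2, 1).

Step 2 — invert Sigma. det(Sigma) = 8·11 - (3)² = 79.
  Sigma^{-1} = (1/det) · [[d, -b], [-b, a]] = [[0.1392, -0.038],
 [-0.038, 0.1013]].

Step 3 — form the quadratic (x - mu)^T · Sigma^{-1} · (x - mu):
  Sigma^{-1} · (x - mu) = (0.2405, 0.0253).
  (x - mu)^T · [Sigma^{-1} · (x - mu)] = (2)·(0.2405) + (1)·(0.0253) = 0.5063.

Step 4 — take square root: d = √(0.5063) ≈ 0.7116.

d(x, mu) = √(0.5063) ≈ 0.7116


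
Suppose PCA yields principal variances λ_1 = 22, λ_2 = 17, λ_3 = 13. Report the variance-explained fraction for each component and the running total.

Step 1 — total variance = trace(Sigma) = Σ λ_i = 22 + 17 + 13 = 52.

Step 2 — fraction explained by component i = λ_i / Σ λ:
  PC1: 22/52 = 0.4231
  PC2: 17/52 = 0.3269
  PC3: 13/52 = 0.25

Step 3 — cumulative fraction after k components = (λ_1 + ... + λ_k) / Σ λ:
  k = 1: 22/52 = 0.4231
  k = 2: (22 + 17)/52 = 39/52 = 0.75
  k = 3: (22 + 17 + 13)/52 = 52/52 = 1

Summary (fraction, with percent):

explained: PC1 0.4231 (42.31%), PC2 0.3269 (32.69%), PC3 0.25 (25%);  cumulative: 0.4231, 0.75, 1


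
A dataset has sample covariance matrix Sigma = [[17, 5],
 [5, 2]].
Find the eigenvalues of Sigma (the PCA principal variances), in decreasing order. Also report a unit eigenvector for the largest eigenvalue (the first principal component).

Step 1 — characteristic polynomial of 2×2 Sigma:
  det(Sigma - λI) = λ² - trace · λ + det = 0.
  trace = 17 + 2 = 19, det = 17·2 - (5)² = 9.
Step 2 — discriminant:
  Δ = trace² - 4·det = 361 - 36 = 325.
Step 3 — eigenvalues:
  λ = (trace ± √Δ)/2 = (19 ± 18.0278)/2,
  λ_1 = 18.5139,  λ_2 = 0.4861.

Step 4 — unit eigenvector for λ_1: solve (Sigma - λ_1 I)v = 0. First row:
  (17 - 18.5139)·v_x + (5)·v_y = 0, i.e. (-1.5139)·v_x + (5)·v_y = 0,
  so v ∝ (b, λ_1 - a) = (5, 1.5139) = u.
  ||u|| = √((5)² + (1.5139)²) = √(27.2918) ≈ 5.2242,
  v_1 = u/||u|| ≈ (0.9571, 0.2898) (||v_1|| = 1).

λ_1 = 18.5139,  λ_2 = 0.4861;  v_1 ≈ (0.9571, 0.2898)


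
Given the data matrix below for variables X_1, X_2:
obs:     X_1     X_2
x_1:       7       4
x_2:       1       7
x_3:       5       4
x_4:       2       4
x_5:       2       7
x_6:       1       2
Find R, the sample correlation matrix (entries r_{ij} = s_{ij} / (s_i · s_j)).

Step 1 — column means:
  mean(X_1) = (7 + 1 + 5 + 2 + 2 + 1) / 6 = 18/6 = 3
  mean(X_2) = (4 + 7 + 4 + 4 + 7 + 2) / 6 = 28/6 = 4.6667

Step 2 — sample variances and covariances s[i,j] = (1/(n-1)) · Σ_k (x_{k,i} - mean_i) · (x_{k,j} - mean_j), with n-1 = 5:
  s[X_1,X_1] = ((4)·(4) + (-2)·(-2) + (2)·(2) + (-1)·(-1) + (-1)·(-1) + (-2)·(-2)) / 5 = 30/5 = 6
  s[X_1,X_2] = ((4)·(-0.6667) + (-2)·(2.3333) + (2)·(-0.6667) + (-1)·(-0.6667) + (-1)·(2.3333) + (-2)·(-2.6667)) / 5 = -5/5 = -1
  s[X_2,X_2] = ((-0.6667)·(-0.6667) + (2.3333)·(2.3333) + (-0.6667)·(-0.6667) + (-0.6667)·(-0.6667) + (2.3333)·(2.3333) + (-2.6667)·(-2.6667)) / 5 = 19.3333/5 = 3.8667
  Sample standard deviations s_i = √(s[i,i]):
  s(X_1) = √(6) = 2.4495
  s(X_2) = √(3.8667) = 1.9664

Step 3 — r_{ij} = s_{ij} / (s_i · s_j):
  r[X_1,X_1] = 1 (diagonal).
  r[X_1,X_2] = -1 / (2.4495 · 1.9664) = -1 / 4.8166 = -0.2076
  r[X_2,X_2] = 1 (diagonal).

R is symmetric with unit diagonal. Assembling:

R = [[1, -0.2076],
 [-0.2076, 1]]


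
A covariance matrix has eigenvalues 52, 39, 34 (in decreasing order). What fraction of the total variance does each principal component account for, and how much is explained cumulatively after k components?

Step 1 — total variance = trace(Sigma) = Σ λ_i = 52 + 39 + 34 = 125.

Step 2 — fraction explained by component i = λ_i / Σ λ:
  PC1: 52/125 = 0.416
  PC2: 39/125 = 0.312
  PC3: 34/125 = 0.272

Step 3 — cumulative fraction after k components = (λ_1 + ... + λ_k) / Σ λ:
  k = 1: 52/125 = 0.416
  k = 2: (52 + 39)/125 = 91/125 = 0.728
  k = 3: (52 + 39 + 34)/125 = 125/125 = 1

Summary (fraction, with percent):

explained: PC1 0.416 (41.6%), PC2 0.312 (31.2%), PC3 0.272 (27.2%);  cumulative: 0.416, 0.728, 1


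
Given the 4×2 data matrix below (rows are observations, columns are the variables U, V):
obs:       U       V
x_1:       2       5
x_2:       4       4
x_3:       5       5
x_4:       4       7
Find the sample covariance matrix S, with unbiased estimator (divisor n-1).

Step 1 — column means:
  mean(U) = (2 + 4 + 5 + 4) / 4 = 15/4 = 3.75
  mean(V) = (5 + 4 + 5 + 7) / 4 = 21/4 = 5.25

Step 2 — sample covariance S[i,j] = (1/(n-1)) · Σ_k (x_{k,i} - mean_i) · (x_{k,j} - mean_j), with n-1 = 3.
  S[U,U] = ((-1.75)·(-1.75) + (0.25)·(0.25) + (1.25)·(1.25) + (0.25)·(0.25)) / 3 = 4.75/3 = 1.5833
  S[U,V] = ((-1.75)·(-0.25) + (0.25)·(-1.25) + (1.25)·(-0.25) + (0.25)·(1.75)) / 3 = 0.25/3 = 0.0833
  S[V,V] = ((-0.25)·(-0.25) + (-1.25)·(-1.25) + (-0.25)·(-0.25) + (1.75)·(1.75)) / 3 = 4.75/3 = 1.5833

S is symmetric (S[j,i] = S[i,j]). Assembling:

S = [[1.5833, 0.0833],
 [0.0833, 1.5833]]


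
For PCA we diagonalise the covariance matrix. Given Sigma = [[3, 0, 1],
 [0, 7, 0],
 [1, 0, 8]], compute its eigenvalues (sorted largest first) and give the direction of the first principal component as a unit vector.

Step 1 — characteristic polynomial p(λ) = det(λI - Sigma) = λ³ - tr·λ² + c_1·λ - det, where tr = trace, c_1 = sum of the principal 2×2 minors, det = det(Sigma):
  tr = 3 + 7 + 8 = 18,
  c_1 = (3·7 - (0)²) + (3·8 - (1)²) + (7·8 - (0)²) = 21 + 23 + 56 = 100,
  det = 3·(7·8 - (0)²) - (0)·((0)·8 - (0)·(1)) + (1)·((0)·(0) - 7·(1)) = 3·(56) - (0)·(0) + (1)·(-7) = 161.
  So p(λ) = λ³ - 18λ² + 100λ - 161.
Step 2 — look for an integer root (rational root theorem: any rational root is an integer divisor of 161). Testing λ = 7:
  p(7) = 343 - 882 + 700 - 161 = 0  ✓
  Dividing out (λ - 7): p(λ) = (λ - 7)(λ² - 11λ + 23).
Step 3 — remaining eigenvalues from the quadratic λ² - 11λ + 23 = 0:
  Δ = 11² - 4·23 = 121 - 92 = 29,  λ = (11 ± √29)/2 = (11 ± 5.3852)/2 ≈ 8.1926 or 2.8074.
  Sorted: λ_1 = 8.1926,  λ_2 = 7,  λ_3 = 2.8074  (check: sum = 18 = tr ✓).

Step 4 — unit eigenvector for λ_1 ≈ 8.1926: v spans the null space of (Sigma - λ_1 I), whose rows are
  r_1 = (-5.1926, 0, 1),  r_2 = (0, -1.1926, 0),  r_3 = (1, 0, -0.1926).
  v is orthogonal to every row, so take v ∝ r_1 × r_2 = ((0)·(0) - (1)·(-1.1926), (1)·(0) - (-5.1926)·(0), (-5.1926)·(-1.1926) - (0)·(0)) ≈ (1.1926, 0, 6.1926).
  Let u = (1.1926, 0, 6.1926).
  ||u|| = √((1.1926)² + (0)² + (6.1926)²) = √(39.7703) ≈ 6.3064,  v_1 = u/||u|| ≈ (0.1891, 0, 0.982) (||v_1|| = 1).

λ_1 = 8.1926,  λ_2 = 7,  λ_3 = 2.8074;  v_1 ≈ (0.1891, 0, 0.982)


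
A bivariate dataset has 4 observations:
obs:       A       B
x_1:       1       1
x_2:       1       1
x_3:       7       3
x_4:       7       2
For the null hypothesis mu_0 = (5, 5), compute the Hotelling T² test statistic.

Step 1 — sample mean vector:
  mean(A) = (1 + 1 + 7 + 7) / 4 = 16/4 = 4
  mean(B) = (1 + 1 + 3 + 2) / 4 = 7/4 = 1.75
  x̄ = (4, 1.75),  deviation x̄ - mu_0 = (4, 1.75) - (5, 5) = (-1, -3.25).

Step 2 — sample covariance matrix, S[i,j] = (1/(n-1)) · Σ_k (x_{k,i} - mean_i) · (x_{k,j} - mean_j), divisor n-1 = 3:
  S[A,A] = ((-3)·(-3) + (-3)·(-3) + (3)·(3) + (3)·(3)) / 3 = 36/3 = 12
  S[A,B] = ((-3)·(-0.75) + (-3)·(-0.75) + (3)·(1.25) + (3)·(0.25)) / 3 = 9/3 = 3
  S[B,B] = ((-0.75)·(-0.75) + (-0.75)·(-0.75) + (1.25)·(1.25) + (0.25)·(0.25)) / 3 = 2.75/3 = 0.9167
  S = [[12, 3],
 [3, 0.9167]].

Step 3 — invert S. det(S) = 12·0.9167 - (3)² = 2.
  S^{-1} = (1/det) · [[d, -b], [-b, a]] = [[0.4583, -1.5],
 [-1.5, 6]].

Step 4 — quadratic form (x̄ - mu_0)^T · S^{-1} · (x̄ - mu_0):
  S^{-1} · (x̄ - mu_0) = (4.4167, -18),
  (x̄ - mu_0)^T · [...] = (-1)·(4.4167) + (-3.25)·(-18) = 54.0833.

Step 5 — scale by n: T² = 4 · 54.0833 = 216.3333.

T² ≈ 216.3333


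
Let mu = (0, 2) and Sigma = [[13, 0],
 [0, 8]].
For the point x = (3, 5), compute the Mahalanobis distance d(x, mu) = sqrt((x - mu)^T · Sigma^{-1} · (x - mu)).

Step 1 — centre the observation: (x - mu) = (3, 3).

Step 2 — invert Sigma. det(Sigma) = 13·8 - (0)² = 104.
  Sigma^{-1} = (1/det) · [[d, -b], [-b, a]] = [[0.0769, 0],
 [0, 0.125]].

Step 3 — form the quadratic (x - mu)^T · Sigma^{-1} · (x - mu):
  Sigma^{-1} · (x - mu) = (0.2308, 0.375).
  (x - mu)^T · [Sigma^{-1} · (x - mu)] = (3)·(0.2308) + (3)·(0.375) = 1.8173.

Step 4 — take square root: d = √(1.8173) ≈ 1.3481.

d(x, mu) = √(1.8173) ≈ 1.3481


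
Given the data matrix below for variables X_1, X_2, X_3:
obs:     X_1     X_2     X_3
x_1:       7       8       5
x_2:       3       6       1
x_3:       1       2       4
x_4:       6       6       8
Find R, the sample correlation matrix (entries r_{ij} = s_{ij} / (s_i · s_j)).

Step 1 — column means:
  mean(X_1) = (7 + 3 + 1 + 6) / 4 = 17/4 = 4.25
  mean(X_2) = (8 + 6 + 2 + 6) / 4 = 22/4 = 5.5
  mean(X_3) = (5 + 1 + 4 + 8) / 4 = 18/4 = 4.5

Step 2 — sample variances and covariances s[i,j] = (1/(n-1)) · Σ_k (x_{k,i} - mean_i) · (x_{k,j} - mean_j), with n-1 = 3:
  s[X_1,X_1] = ((2.75)·(2.75) + (-1.25)·(-1.25) + (-3.25)·(-3.25) + (1.75)·(1.75)) / 3 = 22.75/3 = 7.5833
  s[X_1,X_2] = ((2.75)·(2.5) + (-1.25)·(0.5) + (-3.25)·(-3.5) + (1.75)·(0.5)) / 3 = 18.5/3 = 6.1667
  s[X_1,X_3] = ((2.75)·(0.5) + (-1.25)·(-3.5) + (-3.25)·(-0.5) + (1.75)·(3.5)) / 3 = 13.5/3 = 4.5
  s[X_2,X_2] = ((2.5)·(2.5) + (0.5)·(0.5) + (-3.5)·(-3.5) + (0.5)·(0.5)) / 3 = 19/3 = 6.3333
  s[X_2,X_3] = ((2.5)·(0.5) + (0.5)·(-3.5) + (-3.5)·(-0.5) + (0.5)·(3.5)) / 3 = 3/3 = 1
  s[X_3,X_3] = ((0.5)·(0.5) + (-3.5)·(-3.5) + (-0.5)·(-0.5) + (3.5)·(3.5)) / 3 = 25/3 = 8.3333
  Sample standard deviations s_i = √(s[i,i]):
  s(X_1) = √(7.5833) = 2.7538
  s(X_2) = √(6.3333) = 2.5166
  s(X_3) = √(8.3333) = 2.8868

Step 3 — r_{ij} = s_{ij} / (s_i · s_j):
  r[X_1,X_1] = 1 (diagonal).
  r[X_1,X_2] = 6.1667 / (2.7538 · 2.5166) = 6.1667 / 6.9302 = 0.8898
  r[X_1,X_3] = 4.5 / (2.7538 · 2.8868) = 4.5 / 7.9495 = 0.5661
  r[X_2,X_2] = 1 (diagonal).
  r[X_2,X_3] = 1 / (2.5166 · 2.8868) = 1 / 7.2648 = 0.1376
  r[X_3,X_3] = 1 (diagonal).

R is symmetric with unit diagonal. Assembling:

R = [[1, 0.8898, 0.5661],
 [0.8898, 1, 0.1376],
 [0.5661, 0.1376, 1]]


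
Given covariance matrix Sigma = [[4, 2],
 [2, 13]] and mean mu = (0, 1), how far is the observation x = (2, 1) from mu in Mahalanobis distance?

Step 1 — centre the observation: (x - mu) = (2, 0).

Step 2 — invert Sigma. det(Sigma) = 4·13 - (2)² = 48.
  Sigma^{-1} = (1/det) · [[d, -b], [-b, a]] = [[0.2708, -0.0417],
 [-0.0417, 0.0833]].

Step 3 — form the quadratic (x - mu)^T · Sigma^{-1} · (x - mu):
  Sigma^{-1} · (x - mu) = (0.5417, -0.0833).
  (x - mu)^T · [Sigma^{-1} · (x - mu)] = (2)·(0.5417) + (0)·(-0.0833) = 1.0833.

Step 4 — take square root: d = √(1.0833) ≈ 1.0408.

d(x, mu) = √(1.0833) ≈ 1.0408


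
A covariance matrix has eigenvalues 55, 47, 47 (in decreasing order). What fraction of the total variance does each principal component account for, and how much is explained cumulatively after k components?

Step 1 — total variance = trace(Sigma) = Σ λ_i = 55 + 47 + 47 = 149.

Step 2 — fraction explained by component i = λ_i / Σ λ:
  PC1: 55/149 = 0.3691
  PC2: 47/149 = 0.3154
  PC3: 47/149 = 0.3154

Step 3 — cumulative fraction after k components = (λ_1 + ... + λ_k) / Σ λ:
  k = 1: 55/149 = 0.3691
  k = 2: (55 + 47)/149 = 102/149 = 0.6846
  k = 3: (55 + 47 + 47)/149 = 149/149 = 1

Summary (fraction, with percent):

explained: PC1 0.3691 (36.91%), PC2 0.3154 (31.54%), PC3 0.3154 (31.54%);  cumulative: 0.3691, 0.6846, 1


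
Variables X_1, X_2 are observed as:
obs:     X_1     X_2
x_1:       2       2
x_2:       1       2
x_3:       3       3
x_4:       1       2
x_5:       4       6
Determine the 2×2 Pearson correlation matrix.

Step 1 — column means:
  mean(X_1) = (2 + 1 + 3 + 1 + 4) / 5 = 11/5 = 2.2
  mean(X_2) = (2 + 2 + 3 + 2 + 6) / 5 = 15/5 = 3

Step 2 — sample variances and covariances s[i,j] = (1/(n-1)) · Σ_k (x_{k,i} - mean_i) · (x_{k,j} - mean_j), with n-1 = 4:
  s[X_1,X_1] = ((-0.2)·(-0.2) + (-1.2)·(-1.2) + (0.8)·(0.8) + (-1.2)·(-1.2) + (1.8)·(1.8)) / 4 = 6.8/4 = 1.7
  s[X_1,X_2] = ((-0.2)·(-1) + (-1.2)·(-1) + (0.8)·(0) + (-1.2)·(-1) + (1.8)·(3)) / 4 = 8/4 = 2
  s[X_2,X_2] = ((-1)·(-1) + (-1)·(-1) + (0)·(0) + (-1)·(-1) + (3)·(3)) / 4 = 12/4 = 3
  Sample standard deviations s_i = √(s[i,i]):
  s(X_1) = √(1.7) = 1.3038
  s(X_2) = √(3) = 1.7321

Step 3 — r_{ij} = s_{ij} / (s_i · s_j):
  r[X_1,X_1] = 1 (diagonal).
  r[X_1,X_2] = 2 / (1.3038 · 1.7321) = 2 / 2.2583 = 0.8856
  r[X_2,X_2] = 1 (diagonal).

R is symmetric with unit diagonal. Assembling:

R = [[1, 0.8856],
 [0.8856, 1]]


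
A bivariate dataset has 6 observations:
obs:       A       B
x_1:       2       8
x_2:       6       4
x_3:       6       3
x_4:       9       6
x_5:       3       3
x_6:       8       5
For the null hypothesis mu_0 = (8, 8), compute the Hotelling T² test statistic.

Step 1 — sample mean vector:
  mean(A) = (2 + 6 + 6 + 9 + 3 + 8) / 6 = 34/6 = 5.6667
  mean(B) = (8 + 4 + 3 + 6 + 3 + 5) / 6 = 29/6 = 4.8333
  x̄ = (5.6667, 4.8333),  deviation x̄ - mu_0 = (5.6667, 4.8333) - (8, 8) = (-2.3333, -3.1667).

Step 2 — sample covariance matrix, S[i,j] = (1/(n-1)) · Σ_k (x_{k,i} - mean_i) · (x_{k,j} - mean_j), divisor n-1 = 5:
  S[A,A] = ((-3.6667)·(-3.6667) + (0.3333)·(0.3333) + (0.3333)·(0.3333) + (3.3333)·(3.3333) + (-2.6667)·(-2.6667) + (2.3333)·(2.3333)) / 5 = 37.3333/5 = 7.4667
  S[A,B] = ((-3.6667)·(3.1667) + (0.3333)·(-0.8333) + (0.3333)·(-1.8333) + (3.3333)·(1.1667) + (-2.6667)·(-1.8333) + (2.3333)·(0.1667)) / 5 = -3.3333/5 = -0.6667
  S[B,B] = ((3.1667)·(3.1667) + (-0.8333)·(-0.8333) + (-1.8333)·(-1.8333) + (1.1667)·(1.1667) + (-1.8333)·(-1.8333) + (0.1667)·(0.1667)) / 5 = 18.8333/5 = 3.7667
  S = [[7.4667, -0.6667],
 [-0.6667, 3.7667]].

Step 3 — invert S. det(S) = 7.4667·3.7667 - (-0.6667)² = 27.68.
  S^{-1} = (1/det) · [[d, -b], [-b, a]] = [[0.1361, 0.0241],
 [0.0241, 0.2697]].

Step 4 — quadratic form (x̄ - mu_0)^T · S^{-1} · (x̄ - mu_0):
  S^{-1} · (x̄ - mu_0) = (-0.3938, -0.9104),
  (x̄ - mu_0)^T · [...] = (-2.3333)·(-0.3938) + (-3.1667)·(-0.9104) = 3.8018.

Step 5 — scale by n: T² = 6 · 3.8018 = 22.8107.

T² ≈ 22.8107


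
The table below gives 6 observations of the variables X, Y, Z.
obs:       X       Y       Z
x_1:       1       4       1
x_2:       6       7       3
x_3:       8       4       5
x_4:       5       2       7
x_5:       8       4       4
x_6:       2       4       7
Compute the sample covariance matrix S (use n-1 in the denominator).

Step 1 — column means:
  mean(X) = (1 + 6 + 8 + 5 + 8 + 2) / 6 = 30/6 = 5
  mean(Y) = (4 + 7 + 4 + 2 + 4 + 4) / 6 = 25/6 = 4.1667
  mean(Z) = (1 + 3 + 5 + 7 + 4 + 7) / 6 = 27/6 = 4.5

Step 2 — sample covariance S[i,j] = (1/(n-1)) · Σ_k (x_{k,i} - mean_i) · (x_{k,j} - mean_j), with n-1 = 5.
  S[X,X] = ((-4)·(-4) + (1)·(1) + (3)·(3) + (0)·(0) + (3)·(3) + (-3)·(-3)) / 5 = 44/5 = 8.8
  S[X,Y] = ((-4)·(-0.1667) + (1)·(2.8333) + (3)·(-0.1667) + (0)·(-2.1667) + (3)·(-0.1667) + (-3)·(-0.1667)) / 5 = 3/5 = 0.6
  S[X,Z] = ((-4)·(-3.5) + (1)·(-1.5) + (3)·(0.5) + (0)·(2.5) + (3)·(-0.5) + (-3)·(2.5)) / 5 = 5/5 = 1
  S[Y,Y] = ((-0.1667)·(-0.1667) + (2.8333)·(2.8333) + (-0.1667)·(-0.1667) + (-2.1667)·(-2.1667) + (-0.1667)·(-0.1667) + (-0.1667)·(-0.1667)) / 5 = 12.8333/5 = 2.5667
  S[Y,Z] = ((-0.1667)·(-3.5) + (2.8333)·(-1.5) + (-0.1667)·(0.5) + (-2.1667)·(2.5) + (-0.1667)·(-0.5) + (-0.1667)·(2.5)) / 5 = -9.5/5 = -1.9
  S[Z,Z] = ((-3.5)·(-3.5) + (-1.5)·(-1.5) + (0.5)·(0.5) + (2.5)·(2.5) + (-0.5)·(-0.5) + (2.5)·(2.5)) / 5 = 27.5/5 = 5.5

S is symmetric (S[j,i] = S[i,j]). Assembling:

S = [[8.8, 0.6, 1],
 [0.6, 2.5667, -1.9],
 [1, -1.9, 5.5]]


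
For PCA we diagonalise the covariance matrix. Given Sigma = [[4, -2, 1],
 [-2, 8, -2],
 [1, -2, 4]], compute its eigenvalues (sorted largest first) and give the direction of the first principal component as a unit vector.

Step 1 — characteristic polynomial p(λ) = det(λI - Sigma) = λ³ - tr·λ² + c_1·λ - det, where tr = trace, c_1 = sum of the principal 2×2 minors, det = det(Sigma):
  tr = 4 + 8 + 4 = 16,
  c_1 = (4·8 - (-2)²) + (4·4 - (1)²) + (8·4 - (-2)²) = 28 + 15 + 28 = 71,
  det = 4·(8·4 - (-2)²) - (-2)·((-2)·4 - (-2)·(1)) + (1)·((-2)·(-2) - 8·(1)) = 4·(28) - (-2)·(-6) + (1)·(-4) = 96.
  So p(λ) = λ³ - 16λ² + 71λ - 96.
Step 2 — look for an integer root (rational root theorem: any rational root is an integer divisor of 96). Testing λ = 3:
  p(3) = 27 - 144 + 213 - 96 = 0  ✓
  Dividing out (λ - 3): p(λ) = (λ - 3)(λ² - 13λ + 32).
Step 3 — remaining eigenvalues from the quadratic λ² - 13λ + 32 = 0:
  Δ = 13² - 4·32 = 169 - 128 = 41,  λ = (13 ± √41)/2 = (13 ± 6.4031)/2 ≈ 9.7016 or 3.2984.
  Sorted: λ_1 = 9.7016,  λ_2 = 3.2984,  λ_3 = 3  (check: sum = 16 = tr ✓).

Step 4 — unit eigenvector for λ_1 ≈ 9.7016: v spans the null space of (Sigma - λ_1 I), whose rows are
  r_1 = (-5.7016, -2, 1),  r_2 = (-2, -1.7016, -2),  r_3 = (1, -2, -5.7016).
  v is orthogonal to every row, so take v ∝ r_1 × r_2 = ((-2)·(-2) - (1)·(-1.7016), (1)·(-2) - (-5.7016)·(-2), (-5.7016)·(-1.7016) - (-2)·(-2)) ≈ (5.7016, -13.4031, 5.7016).
  Let u = (5.7016, -13.4031, 5.7016).
  ||u|| = √((5.7016)² + (-13.4031)² + (5.7016)²) = √(244.6594) ≈ 15.6416,  v_1 = u/||u|| ≈ (0.3645, -0.8569, 0.3645) (||v_1|| = 1).

λ_1 = 9.7016,  λ_2 = 3.2984,  λ_3 = 3;  v_1 ≈ (0.3645, -0.8569, 0.3645)


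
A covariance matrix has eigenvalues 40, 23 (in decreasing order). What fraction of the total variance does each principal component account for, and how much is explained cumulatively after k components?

Step 1 — total variance = trace(Sigma) = Σ λ_i = 40 + 23 = 63.

Step 2 — fraction explained by component i = λ_i / Σ λ:
  PC1: 40/63 = 0.6349
  PC2: 23/63 = 0.3651

Step 3 — cumulative fraction after k components = (λ_1 + ... + λ_k) / Σ λ:
  k = 1: 40/63 = 0.6349
  k = 2: (40 + 23)/63 = 63/63 = 1

Summary (fraction, with percent):

explained: PC1 0.6349 (63.49%), PC2 0.3651 (36.51%);  cumulative: 0.6349, 1


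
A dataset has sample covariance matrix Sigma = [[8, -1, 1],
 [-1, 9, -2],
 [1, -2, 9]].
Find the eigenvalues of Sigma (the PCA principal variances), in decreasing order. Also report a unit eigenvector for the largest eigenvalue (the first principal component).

Step 1 — characteristic polynomial p(λ) = det(λI - Sigma) = λ³ - tr·λ² + c_1·λ - det, where tr = trace, c_1 = sum of the principal 2×2 minors, det = det(Sigma):
  tr = 8 + 9 + 9 = 26,
  c_1 = (8·9 - (-1)²) + (8·9 - (1)²) + (9·9 - (-2)²) = 71 + 71 + 77 = 219,
  det = 8·(9·9 - (-2)²) - (-1)·((-1)·9 - (-2)·(1)) + (1)·((-1)·(-2) - 9·(1)) = 8·(77) - (-1)·(-7) + (1)·(-7) = 602.
  So p(λ) = λ³ - 26λ² + 219λ - 602.
Step 2 — look for an integer root (rational root theorem: any rational root is an integer divisor of 602). Testing λ = 7:
  p(7) = 343 - 1274 + 1533 - 602 = 0  ✓
  Dividing out (λ - 7): p(λ) = (λ - 7)(λ² - 19λ + 86).
Step 3 — remaining eigenvalues from the quadratic λ² - 19λ + 86 = 0:
  Δ = 19² - 4·86 = 361 - 344 = 17,  λ = (19 ± √17)/2 = (19 ± 4.1231)/2 ≈ 11.5616 or 7.4384.
  Sorted: λ_1 = 11.5616,  λ_2 = 7.4384,  λ_3 = 7  (check: sum = 26 = tr ✓).

Step 4 — unit eigenvector for λ_1 ≈ 11.5616: v spans the null space of (Sigma - λ_1 I), whose rows are
  r_1 = (-3.5616, -1, 1),  r_2 = (-1, -2.5616, -2),  r_3 = (1, -2, -2.5616).
  v is orthogonal to every row, so take v ∝ r_1 × r_2 = ((-1)·(-2) - (1)·(-2.5616), (1)·(-1) - (-3.5616)·(-2), (-3.5616)·(-2.5616) - (-1)·(-1)) ≈ (4.5616, -8.1231, 8.1231).
  Let u = (4.5616, -8.1231, 8.1231).
  ||u|| = √((4.5616)² + (-8.1231)² + (8.1231)²) = √(152.7775) ≈ 12.3603,  v_1 = u/||u|| ≈ (0.369, -0.6572, 0.6572) (||v_1|| = 1).

λ_1 = 11.5616,  λ_2 = 7.4384,  λ_3 = 7;  v_1 ≈ (0.369, -0.6572, 0.6572)


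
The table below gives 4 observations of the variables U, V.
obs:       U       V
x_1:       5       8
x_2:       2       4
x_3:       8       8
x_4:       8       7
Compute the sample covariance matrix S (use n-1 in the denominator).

Step 1 — column means:
  mean(U) = (5 + 2 + 8 + 8) / 4 = 23/4 = 5.75
  mean(V) = (8 + 4 + 8 + 7) / 4 = 27/4 = 6.75

Step 2 — sample covariance S[i,j] = (1/(n-1)) · Σ_k (x_{k,i} - mean_i) · (x_{k,j} - mean_j), with n-1 = 3.
  S[U,U] = ((-0.75)·(-0.75) + (-3.75)·(-3.75) + (2.25)·(2.25) + (2.25)·(2.25)) / 3 = 24.75/3 = 8.25
  S[U,V] = ((-0.75)·(1.25) + (-3.75)·(-2.75) + (2.25)·(1.25) + (2.25)·(0.25)) / 3 = 12.75/3 = 4.25
  S[V,V] = ((1.25)·(1.25) + (-2.75)·(-2.75) + (1.25)·(1.25) + (0.25)·(0.25)) / 3 = 10.75/3 = 3.5833

S is symmetric (S[j,i] = S[i,j]). Assembling:

S = [[8.25, 4.25],
 [4.25, 3.5833]]


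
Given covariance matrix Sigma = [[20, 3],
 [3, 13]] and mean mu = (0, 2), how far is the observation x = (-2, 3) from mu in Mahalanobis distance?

Step 1 — centre the observation: (x - mu) = (-2, 1).

Step 2 — invert Sigma. det(Sigma) = 20·13 - (3)² = 251.
  Sigma^{-1} = (1/det) · [[d, -b], [-b, a]] = [[0.0518, -0.012],
 [-0.012, 0.0797]].

Step 3 — form the quadratic (x - mu)^T · Sigma^{-1} · (x - mu):
  Sigma^{-1} · (x - mu) = (-0.1155, 0.1036).
  (x - mu)^T · [Sigma^{-1} · (x - mu)] = (-2)·(-0.1155) + (1)·(0.1036) = 0.3347.

Step 4 — take square root: d = √(0.3347) ≈ 0.5785.

d(x, mu) = √(0.3347) ≈ 0.5785


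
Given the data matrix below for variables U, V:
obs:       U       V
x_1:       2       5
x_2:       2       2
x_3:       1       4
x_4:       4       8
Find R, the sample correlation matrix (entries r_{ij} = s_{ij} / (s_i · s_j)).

Step 1 — column means:
  mean(U) = (2 + 2 + 1 + 4) / 4 = 9/4 = 2.25
  mean(V) = (5 + 2 + 4 + 8) / 4 = 19/4 = 4.75

Step 2 — sample variances and covariances s[i,j] = (1/(n-1)) · Σ_k (x_{k,i} - mean_i) · (x_{k,j} - mean_j), with n-1 = 3:
  s[U,U] = ((-0.25)·(-0.25) + (-0.25)·(-0.25) + (-1.25)·(-1.25) + (1.75)·(1.75)) / 3 = 4.75/3 = 1.5833
  s[U,V] = ((-0.25)·(0.25) + (-0.25)·(-2.75) + (-1.25)·(-0.75) + (1.75)·(3.25)) / 3 = 7.25/3 = 2.4167
  s[V,V] = ((0.25)·(0.25) + (-2.75)·(-2.75) + (-0.75)·(-0.75) + (3.25)·(3.25)) / 3 = 18.75/3 = 6.25
  Sample standard deviations s_i = √(s[i,i]):
  s(U) = √(1.5833) = 1.2583
  s(V) = √(6.25) = 2.5

Step 3 — r_{ij} = s_{ij} / (s_i · s_j):
  r[U,U] = 1 (diagonal).
  r[U,V] = 2.4167 / (1.2583 · 2.5) = 2.4167 / 3.1458 = 0.7682
  r[V,V] = 1 (diagonal).

R is symmetric with unit diagonal. Assembling:

R = [[1, 0.7682],
 [0.7682, 1]]


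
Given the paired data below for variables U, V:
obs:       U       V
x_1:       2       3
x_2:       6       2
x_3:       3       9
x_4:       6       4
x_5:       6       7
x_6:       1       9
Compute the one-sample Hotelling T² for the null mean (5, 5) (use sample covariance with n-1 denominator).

Step 1 — sample mean vector:
  mean(U) = (2 + 6 + 3 + 6 + 6 + 1) / 6 = 24/6 = 4
  mean(V) = (3 + 2 + 9 + 4 + 7 + 9) / 6 = 34/6 = 5.6667
  x̄ = (4, 5.6667),  deviation x̄ - mu_0 = (4, 5.6667) - (5, 5) = (-1, 0.6667).

Step 2 — sample covariance matrix, S[i,j] = (1/(n-1)) · Σ_k (x_{k,i} - mean_i) · (x_{k,j} - mean_j), divisor n-1 = 5:
  S[U,U] = ((-2)·(-2) + (2)·(2) + (-1)·(-1) + (2)·(2) + (2)·(2) + (-3)·(-3)) / 5 = 26/5 = 5.2
  S[U,V] = ((-2)·(-2.6667) + (2)·(-3.6667) + (-1)·(3.3333) + (2)·(-1.6667) + (2)·(1.3333) + (-3)·(3.3333)) / 5 = -16/5 = -3.2
  S[V,V] = ((-2.6667)·(-2.6667) + (-3.6667)·(-3.6667) + (3.3333)·(3.3333) + (-1.6667)·(-1.6667) + (1.3333)·(1.3333) + (3.3333)·(3.3333)) / 5 = 47.3333/5 = 9.4667
  S = [[5.2, -3.2],
 [-3.2, 9.4667]].

Step 3 — invert S. det(S) = 5.2·9.4667 - (-3.2)² = 38.9867.
  S^{-1} = (1/det) · [[d, -b], [-b, a]] = [[0.2428, 0.0821],
 [0.0821, 0.1334]].

Step 4 — quadratic form (x̄ - mu_0)^T · S^{-1} · (x̄ - mu_0):
  S^{-1} · (x̄ - mu_0) = (-0.1881, 0.0068),
  (x̄ - mu_0)^T · [...] = (-1)·(-0.1881) + (0.6667)·(0.0068) = 0.1927.

Step 5 — scale by n: T² = 6 · 0.1927 = 1.156.

T² ≈ 1.156


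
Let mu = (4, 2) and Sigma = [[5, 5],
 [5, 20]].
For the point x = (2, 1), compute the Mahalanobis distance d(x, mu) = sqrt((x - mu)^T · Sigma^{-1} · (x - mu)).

Step 1 — centre the observation: (x - mu) = (-2, -1).

Step 2 — invert Sigma. det(Sigma) = 5·20 - (5)² = 75.
  Sigma^{-1} = (1/det) · [[d, -b], [-b, a]] = [[0.2667, -0.0667],
 [-0.0667, 0.0667]].

Step 3 — form the quadratic (x - mu)^T · Sigma^{-1} · (x - mu):
  Sigma^{-1} · (x - mu) = (-0.4667, 0.0667).
  (x - mu)^T · [Sigma^{-1} · (x - mu)] = (-2)·(-0.4667) + (-1)·(0.0667) = 0.8667.

Step 4 — take square root: d = √(0.8667) ≈ 0.9309.

d(x, mu) = √(0.8667) ≈ 0.9309
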